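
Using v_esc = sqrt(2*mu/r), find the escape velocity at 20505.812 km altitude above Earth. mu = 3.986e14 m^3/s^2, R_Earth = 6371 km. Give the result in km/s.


r = 6371.0 + 20505.812 = 26876.8120 km = 2.6876812e+07 m
v_esc = sqrt(2*mu/r) = sqrt(2*3.986e14 / 2.6876812e+07)
v_esc = 5446.2148 m/s = 5.4462 km/s

5.4462 km/s


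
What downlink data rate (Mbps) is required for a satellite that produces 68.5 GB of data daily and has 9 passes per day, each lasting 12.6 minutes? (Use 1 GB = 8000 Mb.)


total contact time = 9 * 12.6 * 60 = 6804.0000 s
data = 68.5 GB = 548000.0000 Mb
rate = 548000.0000 / 6804.0000 = 80.5409 Mbps

80.5409 Mbps


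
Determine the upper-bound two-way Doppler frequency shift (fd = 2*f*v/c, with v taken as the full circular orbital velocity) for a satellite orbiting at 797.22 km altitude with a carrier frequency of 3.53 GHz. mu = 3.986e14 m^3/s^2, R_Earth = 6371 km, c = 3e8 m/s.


r = 7.16822e+06 m
v = sqrt(mu/r) = 7456.9801 m/s (worst-case radial velocity)
f = 3.53 GHz = 3.53e+09 Hz
fd = 2*f*v/c = 2*3.53e+09*7456.9801/3.0e+08
fd = 175487.5984 Hz

175487.5984 Hz


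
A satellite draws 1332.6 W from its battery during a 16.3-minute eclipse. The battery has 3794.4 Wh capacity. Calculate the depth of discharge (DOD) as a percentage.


E_used = P * t / 60 = 1332.6 * 16.3 / 60 = 362.0230 Wh
DOD = E_used / E_total * 100 = 362.0230 / 3794.4 * 100
DOD = 9.5410 %

9.5410 %


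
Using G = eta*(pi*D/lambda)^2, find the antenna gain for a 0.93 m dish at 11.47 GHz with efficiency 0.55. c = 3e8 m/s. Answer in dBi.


lambda = c/f = 3e8 / 1.147e+10 = 0.02615519 m
G = eta*(pi*D/lambda)^2 = 0.55*(pi*0.93/0.02615519)^2
G = 6862.9788 (linear)
G = 10*log10(6862.9788) = 38.3651 dBi

38.3651 dBi


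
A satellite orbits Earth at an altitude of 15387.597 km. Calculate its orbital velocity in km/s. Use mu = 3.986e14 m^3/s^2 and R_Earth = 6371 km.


r = R_E + alt = 6371.0 + 15387.597 = 21758.5970 km = 2.1758597e+07 m
v = sqrt(mu/r) = sqrt(3.986e14 / 2.1758597e+07) = 4280.0930 m/s = 4.2801 km/s

4.2801 km/s


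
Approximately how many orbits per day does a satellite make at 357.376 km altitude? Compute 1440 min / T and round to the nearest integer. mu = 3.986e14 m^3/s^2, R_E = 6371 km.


r = 6.728376e+06 m
T = 2*pi*sqrt(r^3/mu) = 5492.5827 s = 91.5430 min
revs/day = 1440 / 91.5430 = 15.7303
Rounded: 16 revolutions per day

16 revolutions per day


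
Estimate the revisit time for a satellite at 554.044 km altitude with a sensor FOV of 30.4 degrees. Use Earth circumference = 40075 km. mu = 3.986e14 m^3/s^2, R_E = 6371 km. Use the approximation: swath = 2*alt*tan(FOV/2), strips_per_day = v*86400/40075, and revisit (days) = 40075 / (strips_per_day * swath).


swath = 2*554.044*tan(0.26529) = 301.0608 km
v = sqrt(mu/r) = 7586.7780 m/s = 7.5868 km/s
strips/day = v*86400/40075 = 7.5868*86400/40075 = 16.3568
coverage/day = strips * swath = 16.3568 * 301.0608 = 4924.3835 km
revisit = 40075 / 4924.3835 = 8.1381 days

8.1381 days


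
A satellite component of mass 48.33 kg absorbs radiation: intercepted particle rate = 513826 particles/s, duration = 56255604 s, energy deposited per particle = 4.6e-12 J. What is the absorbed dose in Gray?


Total energy deposited = rate * time * E_per
  = 513826 * 56255604 * 4.6e-12 = 132.9657 J
Dose = E_total / mass = 132.9657 / 48.33
Dose = 2.7512 Gy

2.7512 Gy


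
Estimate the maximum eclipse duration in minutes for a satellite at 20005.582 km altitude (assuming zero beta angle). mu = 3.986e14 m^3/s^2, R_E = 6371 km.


r = 26376.5820 km
T = 710.5387 min
Eclipse fraction = arcsin(R_E/r)/pi = arcsin(6371.0000/26376.5820)/pi
= arcsin(0.24154)/pi = 0.07765251
Eclipse duration = 0.07765251 * 710.5387 = 55.1751 min

55.1751 minutes


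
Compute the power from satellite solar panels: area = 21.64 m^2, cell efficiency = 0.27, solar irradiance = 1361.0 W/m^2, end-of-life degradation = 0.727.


P = area * eta * S * degradation
P = 21.64 * 0.27 * 1361.0 * 0.727
P = 5781.1409 W

5781.1409 W


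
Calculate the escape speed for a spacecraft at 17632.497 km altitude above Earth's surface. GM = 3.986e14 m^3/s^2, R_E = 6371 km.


r = 6371.0 + 17632.497 = 24003.4970 km = 2.4003497e+07 m
v_esc = sqrt(2*mu/r) = sqrt(2*3.986e14 / 2.4003497e+07)
v_esc = 5762.9704 m/s = 5.7630 km/s

5.7630 km/s


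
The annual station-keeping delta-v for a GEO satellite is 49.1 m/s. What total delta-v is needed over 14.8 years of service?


dV = rate * years = 49.1 * 14.8
dV = 726.6800 m/s

726.6800 m/s


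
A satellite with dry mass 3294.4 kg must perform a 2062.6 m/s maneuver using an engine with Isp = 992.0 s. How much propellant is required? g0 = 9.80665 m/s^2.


ve = Isp * g0 = 992.0 * 9.80665 = 9728.196800 m/s
mass ratio = exp(dv/ve) = exp(2062.6/9728.196800) = 1.23617613
m_prop = m_dry * (mr - 1) = 3294.4 * (1.23617613 - 1)
m_prop = 778.0586 kg

778.0586 kg


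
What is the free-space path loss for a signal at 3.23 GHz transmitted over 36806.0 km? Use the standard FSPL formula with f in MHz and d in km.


f = 3.23 GHz = 3230.0000 MHz
d = 36806.0 km
FSPL = 32.44 + 20*log10(3230.0000) + 20*log10(36806.0)
FSPL = 32.44 + 70.1841 + 91.3184
FSPL = 193.9424 dB

193.9424 dB


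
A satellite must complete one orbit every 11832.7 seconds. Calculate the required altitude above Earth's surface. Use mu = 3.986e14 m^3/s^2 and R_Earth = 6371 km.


T = 11832.7 s
r = (mu*T^2/(4*pi^2))^(1/3) = (3.986e14 * 11832.7^2 / (4*pi^2))^(1/3)
r = 1.1223158e+07 m = 11223.1583 km
alt = r - R_E = 11223.1583 - 6371 = 4852.1583 km

4852.1583 km


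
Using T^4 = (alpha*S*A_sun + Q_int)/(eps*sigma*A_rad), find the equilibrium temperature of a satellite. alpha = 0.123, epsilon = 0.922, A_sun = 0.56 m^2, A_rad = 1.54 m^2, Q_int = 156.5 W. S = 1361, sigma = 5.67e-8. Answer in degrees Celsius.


Numerator = alpha*S*A_sun + Q_int = 0.123*1361*0.56 + 156.5 = 250.2457 W
Denominator = eps*sigma*A_rad = 0.922*5.67e-8*1.54 = 8.0507196e-08 W/K^4
T^4 = 3.1083641e+09 K^4
T = 236.1201 K = -37.0299 C

-37.0299 degrees Celsius


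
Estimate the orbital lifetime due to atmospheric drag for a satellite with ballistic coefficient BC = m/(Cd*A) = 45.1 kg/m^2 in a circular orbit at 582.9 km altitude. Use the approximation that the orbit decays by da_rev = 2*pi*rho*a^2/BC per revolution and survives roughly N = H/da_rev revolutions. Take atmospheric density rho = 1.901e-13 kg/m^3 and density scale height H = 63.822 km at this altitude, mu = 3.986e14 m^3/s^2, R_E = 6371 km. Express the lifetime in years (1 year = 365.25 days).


a = R_E + alt = 6953.9000 km = 6.9539e+06 m
da_rev = 2*pi*rho*a^2/BC = 2*pi*1.901e-13*(6.9539e+06)^2/45.1 = 1.280685 m per revolution
N = H/da_rev = 63822.0000 m / 1.280685 m = 49834.2681 revolutions
P = 2*pi*sqrt(a^3/mu) = 5771.0373 s
lifetime = N*P = 49834.2681 * 5771.0373 = 2.8759542e+08 s = 3328.6507 days
years = 3328.6507 / 365.25 = 9.1133 years

9.1133 years


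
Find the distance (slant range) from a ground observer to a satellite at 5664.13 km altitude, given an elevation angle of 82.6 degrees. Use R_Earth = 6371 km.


h = 5664.13 km, el = 82.6 deg
d = -R_E*sin(el) + sqrt((R_E*sin(el))^2 + 2*R_E*h + h^2)
d = -6371.0000*sin(1.4416) + sqrt((6371.0000*0.9916712)^2 + 2*6371.0000*5664.13 + 5664.13^2)
d = 5689.1876 km

5689.1876 km


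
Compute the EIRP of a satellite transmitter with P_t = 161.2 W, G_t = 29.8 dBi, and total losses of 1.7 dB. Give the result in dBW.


Pt = 161.2 W = 22.0737 dBW
EIRP = Pt_dBW + Gt - losses = 22.0737 + 29.8 - 1.7 = 50.1737 dBW

50.1737 dBW


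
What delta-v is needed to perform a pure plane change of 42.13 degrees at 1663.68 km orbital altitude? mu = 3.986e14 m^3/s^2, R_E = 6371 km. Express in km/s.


r = 8034.6800 km = 8.03468e+06 m
V = sqrt(mu/r) = 7043.4325 m/s
di = 42.13 deg = 0.7353072 rad
dV = 2*V*sin(di/2) = 2*7043.4325*sin(0.3676536)
dV = 5063.1972 m/s = 5.0632 km/s

5.0632 km/s


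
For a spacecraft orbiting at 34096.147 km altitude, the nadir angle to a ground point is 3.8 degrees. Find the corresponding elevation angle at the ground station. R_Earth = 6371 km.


r = R_E + alt = 40467.1470 km
Law of sines in the satellite / Earth-center / ground-point triangle:
  sin(nadir)/R_E = sin(90 + el)/r  =>  cos(el) = (r/R_E)*sin(nadir)
cos(el) = (40467.1470 / 6371.0000) * sin(3.8 deg) = 0.4209568
el = arccos(0.4209568) = 65.1050 deg
(Earth-central angle = 90 - nadir - el = 21.0950 deg)

65.1050 degrees


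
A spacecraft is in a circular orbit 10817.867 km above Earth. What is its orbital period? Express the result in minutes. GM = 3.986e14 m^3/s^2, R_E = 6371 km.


r = 17188.8670 km = 1.7188867e+07 m
T = 2*pi*sqrt(r^3/mu) = 2*pi*sqrt(5.0785736e+21 / 3.986e14)
T = 22427.5637 s = 373.7927 min

373.7927 minutes


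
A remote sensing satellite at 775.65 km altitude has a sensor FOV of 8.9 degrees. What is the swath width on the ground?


FOV = 8.9 deg = 0.1553343 rad
swath = 2 * alt * tan(FOV/2) = 2 * 775.65 * tan(0.07766715)
swath = 2 * 775.65 * 0.0778237
swath = 120.7279 km

120.7279 km


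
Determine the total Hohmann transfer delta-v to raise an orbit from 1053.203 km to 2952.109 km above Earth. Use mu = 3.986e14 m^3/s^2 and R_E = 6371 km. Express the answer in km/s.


r1 = 7424.2030 km = 7.424203e+06 m
r2 = 9323.1090 km = 9.323109e+06 m
dv1 = sqrt(mu/r1)*(sqrt(2*r2/(r1+r2)) - 1) = 404.2538 m/s
dv2 = sqrt(mu/r2)*(1 - sqrt(2*r1/(r1+r2))) = 381.8444 m/s
total dv = |dv1| + |dv2| = 404.2538 + 381.8444 = 786.0982 m/s = 0.7860982 km/s

0.7861 km/s


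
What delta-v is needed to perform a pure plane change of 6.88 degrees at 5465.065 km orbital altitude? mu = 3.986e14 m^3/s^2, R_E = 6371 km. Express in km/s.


r = 11836.0650 km = 1.1836065e+07 m
V = sqrt(mu/r) = 5803.1658 m/s
di = 6.88 deg = 0.1200787 rad
dV = 2*V*sin(di/2) = 2*5803.1658*sin(0.06003933)
dV = 696.4178 m/s = 0.6964178 km/s

0.6964 km/s


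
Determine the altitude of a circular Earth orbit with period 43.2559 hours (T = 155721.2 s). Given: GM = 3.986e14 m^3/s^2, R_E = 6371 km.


T = 155721.2 s
r = (mu*T^2/(4*pi^2))^(1/3) = (3.986e14 * 155721.2^2 / (4*pi^2))^(1/3)
r = 6.2559175e+07 m = 62559.1751 km
alt = r - R_E = 62559.1751 - 6371 = 56188.1751 km

56188.1751 km


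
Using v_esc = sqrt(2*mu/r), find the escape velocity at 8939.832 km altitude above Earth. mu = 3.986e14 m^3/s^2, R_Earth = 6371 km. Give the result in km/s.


r = 6371.0 + 8939.832 = 15310.8320 km = 1.5310832e+07 m
v_esc = sqrt(2*mu/r) = sqrt(2*3.986e14 / 1.5310832e+07)
v_esc = 7215.7960 m/s = 7.2158 km/s

7.2158 km/s


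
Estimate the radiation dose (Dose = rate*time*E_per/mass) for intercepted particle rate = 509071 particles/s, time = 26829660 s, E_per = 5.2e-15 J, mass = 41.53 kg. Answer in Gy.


Total energy deposited = rate * time * E_per
  = 509071 * 26829660 * 5.2e-15 = 0.07102265 J
Dose = E_total / mass = 0.07102265 / 41.53
Dose = 0.001710153 Gy

0.0017 Gy


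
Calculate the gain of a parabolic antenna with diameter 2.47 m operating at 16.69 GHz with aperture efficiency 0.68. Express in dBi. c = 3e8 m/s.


lambda = c/f = 3e8 / 1.669e+10 = 0.01797484 m
G = eta*(pi*D/lambda)^2 = 0.68*(pi*2.47/0.01797484)^2
G = 126728.0431 (linear)
G = 10*log10(126728.0431) = 51.0287 dBi

51.0287 dBi


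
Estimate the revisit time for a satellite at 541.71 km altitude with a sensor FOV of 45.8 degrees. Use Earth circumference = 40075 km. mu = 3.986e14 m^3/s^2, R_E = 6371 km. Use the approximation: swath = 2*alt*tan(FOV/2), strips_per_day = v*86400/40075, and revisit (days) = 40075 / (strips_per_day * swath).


swath = 2*541.71*tan(0.3996804) = 457.6545 km
v = sqrt(mu/r) = 7593.5434 m/s = 7.5935 km/s
strips/day = v*86400/40075 = 7.5935*86400/40075 = 16.3714
coverage/day = strips * swath = 16.3714 * 457.6545 = 7492.4258 km
revisit = 40075 / 7492.4258 = 5.3487 days

5.3487 days


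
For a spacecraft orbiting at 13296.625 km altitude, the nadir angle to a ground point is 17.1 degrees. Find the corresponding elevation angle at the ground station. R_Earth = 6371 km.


r = R_E + alt = 19667.6250 km
Law of sines in the satellite / Earth-center / ground-point triangle:
  sin(nadir)/R_E = sin(90 + el)/r  =>  cos(el) = (r/R_E)*sin(nadir)
cos(el) = (19667.6250 / 6371.0000) * sin(17.1 deg) = 0.9077185
el = arccos(0.9077185) = 24.8080 deg
(Earth-central angle = 90 - nadir - el = 48.0920 deg)

24.8080 degrees


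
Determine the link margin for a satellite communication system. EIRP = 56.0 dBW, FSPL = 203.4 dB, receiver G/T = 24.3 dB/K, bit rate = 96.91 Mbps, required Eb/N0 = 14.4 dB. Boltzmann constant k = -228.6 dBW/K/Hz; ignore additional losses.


C/N0 = EIRP - FSPL + G/T - k = 56.0 - 203.4 + 24.3 - (-228.6)
C/N0 = 105.5000 dB-Hz
R_b = 96.91 Mbps = 9.691e+07 bps -> 10*log10(R_b) = 79.8637 dB-Hz
Eb/N0 = C/N0 - 10*log10(R_b) = 105.5000 - 79.8637 = 25.6363 dB
Margin = Eb/N0 - Eb/N0_req = 25.6363 - 14.4 = 11.2363 dB (link closes)

11.2363 dB


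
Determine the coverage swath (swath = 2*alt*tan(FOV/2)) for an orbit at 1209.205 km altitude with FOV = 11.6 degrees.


FOV = 11.6 deg = 0.2024582 rad
swath = 2 * alt * tan(FOV/2) = 2 * 1209.205 * tan(0.1012291)
swath = 2 * 1209.205 * 0.1015763
swath = 245.6531 km

245.6531 km


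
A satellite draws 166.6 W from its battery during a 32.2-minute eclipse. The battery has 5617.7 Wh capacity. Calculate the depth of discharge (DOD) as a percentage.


E_used = P * t / 60 = 166.6 * 32.2 / 60 = 89.4087 Wh
DOD = E_used / E_total * 100 = 89.4087 / 5617.7 * 100
DOD = 1.5916 %

1.5916 %


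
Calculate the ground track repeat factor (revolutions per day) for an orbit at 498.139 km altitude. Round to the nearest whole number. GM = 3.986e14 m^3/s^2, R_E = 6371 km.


r = 6.869139e+06 m
T = 2*pi*sqrt(r^3/mu) = 5665.8449 s = 94.4307 min
revs/day = 1440 / 94.4307 = 15.2493
Rounded: 15 revolutions per day

15 revolutions per day


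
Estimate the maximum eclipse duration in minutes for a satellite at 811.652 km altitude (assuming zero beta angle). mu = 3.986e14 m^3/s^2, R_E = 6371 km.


r = 7182.6520 km
T = 100.9688 min
Eclipse fraction = arcsin(R_E/r)/pi = arcsin(6371.0000/7182.6520)/pi
= arcsin(0.8869983)/pi = 0.3472136
Eclipse duration = 0.3472136 * 100.9688 = 35.0577 min

35.0577 minutes


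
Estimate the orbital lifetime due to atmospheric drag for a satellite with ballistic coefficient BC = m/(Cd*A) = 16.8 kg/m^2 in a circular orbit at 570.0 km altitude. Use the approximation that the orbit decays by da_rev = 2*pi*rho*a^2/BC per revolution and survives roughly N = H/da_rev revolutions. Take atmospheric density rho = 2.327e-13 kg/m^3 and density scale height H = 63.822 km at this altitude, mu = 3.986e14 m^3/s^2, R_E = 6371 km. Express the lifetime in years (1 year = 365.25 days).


a = R_E + alt = 6941.0000 km = 6.941e+06 m
da_rev = 2*pi*rho*a^2/BC = 2*pi*2.327e-13*(6.941e+06)^2/16.8 = 4.192867 m per revolution
N = H/da_rev = 63822.0000 m / 4.192867 m = 15221.5666 revolutions
P = 2*pi*sqrt(a^3/mu) = 5754.9862 s
lifetime = N*P = 15221.5666 * 5754.9862 = 8.7599906e+07 s = 1013.8878 days
years = 1013.8878 / 365.25 = 2.7759 years

2.7759 years


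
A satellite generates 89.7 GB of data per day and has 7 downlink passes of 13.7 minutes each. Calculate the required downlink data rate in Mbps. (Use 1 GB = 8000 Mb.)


total contact time = 7 * 13.7 * 60 = 5754.0000 s
data = 89.7 GB = 717600.0000 Mb
rate = 717600.0000 / 5754.0000 = 124.7132 Mbps

124.7132 Mbps


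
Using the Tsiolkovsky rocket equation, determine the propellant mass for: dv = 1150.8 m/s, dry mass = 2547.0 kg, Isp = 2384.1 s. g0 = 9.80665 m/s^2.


ve = Isp * g0 = 2384.1 * 9.80665 = 23380.034265 m/s
mass ratio = exp(dv/ve) = exp(1150.8/23380.034265) = 1.05045298
m_prop = m_dry * (mr - 1) = 2547.0 * (1.05045298 - 1)
m_prop = 128.5038 kg

128.5038 kg


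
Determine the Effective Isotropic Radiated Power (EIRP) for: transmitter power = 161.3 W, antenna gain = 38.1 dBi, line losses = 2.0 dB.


Pt = 161.3 W = 22.0763 dBW
EIRP = Pt_dBW + Gt - losses = 22.0763 + 38.1 - 2.0 = 58.1763 dBW

58.1763 dBW


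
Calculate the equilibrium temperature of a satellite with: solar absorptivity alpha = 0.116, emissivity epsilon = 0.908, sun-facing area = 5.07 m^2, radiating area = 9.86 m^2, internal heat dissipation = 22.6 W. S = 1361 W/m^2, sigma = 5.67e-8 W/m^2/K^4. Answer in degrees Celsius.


Numerator = alpha*S*A_sun + Q_int = 0.116*1361*5.07 + 22.6 = 823.0313 W
Denominator = eps*sigma*A_rad = 0.908*5.67e-8*9.86 = 5.076283e-07 W/K^4
T^4 = 1.6213267e+09 K^4
T = 200.6632 K = -72.4868 C

-72.4868 degrees Celsius


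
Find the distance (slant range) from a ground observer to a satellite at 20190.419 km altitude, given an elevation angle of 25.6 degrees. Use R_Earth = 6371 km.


h = 20190.419 km, el = 25.6 deg
d = -R_E*sin(el) + sqrt((R_E*sin(el))^2 + 2*R_E*h + h^2)
d = -6371.0000*sin(0.4468043) + sqrt((6371.0000*0.4320857)^2 + 2*6371.0000*20190.419 + 20190.419^2)
d = 23179.7355 km

23179.7355 km


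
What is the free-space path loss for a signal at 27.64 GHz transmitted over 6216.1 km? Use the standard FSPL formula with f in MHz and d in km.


f = 27.64 GHz = 27640.0000 MHz
d = 6216.1 km
FSPL = 32.44 + 20*log10(27640.0000) + 20*log10(6216.1)
FSPL = 32.44 + 88.8308 + 75.8704
FSPL = 197.1411 dB

197.1411 dB


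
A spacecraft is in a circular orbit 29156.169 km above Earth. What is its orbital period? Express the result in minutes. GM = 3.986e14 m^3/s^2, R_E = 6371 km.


r = 35527.1690 km = 3.5527169e+07 m
T = 2*pi*sqrt(r^3/mu) = 2*pi*sqrt(4.4841673e+22 / 3.986e14)
T = 66642.6294 s = 1110.7105 min

1110.7105 minutes


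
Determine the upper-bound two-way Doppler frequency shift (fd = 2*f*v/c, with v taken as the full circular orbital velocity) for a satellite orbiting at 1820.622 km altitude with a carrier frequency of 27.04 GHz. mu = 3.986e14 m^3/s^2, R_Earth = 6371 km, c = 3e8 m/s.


r = 8.191622e+06 m
v = sqrt(mu/r) = 6975.6342 m/s (worst-case radial velocity)
f = 27.04 GHz = 2.704e+10 Hz
fd = 2*f*v/c = 2*2.704e+10*6975.6342/3.0e+08
fd = 1.2574743e+06 Hz

1.2575e+06 Hz


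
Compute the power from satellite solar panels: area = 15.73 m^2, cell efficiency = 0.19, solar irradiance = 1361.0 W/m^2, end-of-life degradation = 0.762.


P = area * eta * S * degradation
P = 15.73 * 0.19 * 1361.0 * 0.762
P = 3099.5270 W

3099.5270 W


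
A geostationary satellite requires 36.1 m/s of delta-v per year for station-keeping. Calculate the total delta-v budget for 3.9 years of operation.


dV = rate * years = 36.1 * 3.9
dV = 140.7900 m/s

140.7900 m/s


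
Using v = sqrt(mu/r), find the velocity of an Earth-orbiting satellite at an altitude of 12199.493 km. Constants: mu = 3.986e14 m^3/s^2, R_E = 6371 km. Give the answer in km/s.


r = R_E + alt = 6371.0 + 12199.493 = 18570.4930 km = 1.8570493e+07 m
v = sqrt(mu/r) = sqrt(3.986e14 / 1.8570493e+07) = 4632.9427 m/s = 4.6329 km/s

4.6329 km/s


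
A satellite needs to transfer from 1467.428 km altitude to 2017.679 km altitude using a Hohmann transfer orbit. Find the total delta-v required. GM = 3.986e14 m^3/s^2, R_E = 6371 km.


r1 = 7838.4280 km = 7.838428e+06 m
r2 = 8388.6790 km = 8.388679e+06 m
dv1 = sqrt(mu/r1)*(sqrt(2*r2/(r1+r2)) - 1) = 119.8970 m/s
dv2 = sqrt(mu/r2)*(1 - sqrt(2*r1/(r1+r2))) = 117.8802 m/s
total dv = |dv1| + |dv2| = 119.8970 + 117.8802 = 237.7772 m/s = 0.2377772 km/s

0.2378 km/s


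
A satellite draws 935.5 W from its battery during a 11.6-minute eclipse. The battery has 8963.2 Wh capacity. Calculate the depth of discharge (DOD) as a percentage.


E_used = P * t / 60 = 935.5 * 11.6 / 60 = 180.8633 Wh
DOD = E_used / E_total * 100 = 180.8633 / 8963.2 * 100
DOD = 2.0178 %

2.0178 %


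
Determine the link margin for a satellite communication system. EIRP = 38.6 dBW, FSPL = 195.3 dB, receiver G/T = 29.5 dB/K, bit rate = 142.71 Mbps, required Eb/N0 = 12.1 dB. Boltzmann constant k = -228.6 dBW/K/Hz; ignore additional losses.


C/N0 = EIRP - FSPL + G/T - k = 38.6 - 195.3 + 29.5 - (-228.6)
C/N0 = 101.4000 dB-Hz
R_b = 142.71 Mbps = 1.4271e+08 bps -> 10*log10(R_b) = 81.5445 dB-Hz
Eb/N0 = C/N0 - 10*log10(R_b) = 101.4000 - 81.5445 = 19.8555 dB
Margin = Eb/N0 - Eb/N0_req = 19.8555 - 12.1 = 7.7555 dB (link closes)

7.7555 dB


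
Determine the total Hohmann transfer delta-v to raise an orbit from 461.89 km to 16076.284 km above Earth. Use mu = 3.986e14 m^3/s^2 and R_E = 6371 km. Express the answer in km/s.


r1 = 6832.8900 km = 6.83289e+06 m
r2 = 22447.2840 km = 2.2447284e+07 m
dv1 = sqrt(mu/r1)*(sqrt(2*r2/(r1+r2)) - 1) = 1819.7359 m/s
dv2 = sqrt(mu/r2)*(1 - sqrt(2*r1/(r1+r2))) = 1335.0871 m/s
total dv = |dv1| + |dv2| = 1819.7359 + 1335.0871 = 3154.8230 m/s = 3.1548 km/s

3.1548 km/s


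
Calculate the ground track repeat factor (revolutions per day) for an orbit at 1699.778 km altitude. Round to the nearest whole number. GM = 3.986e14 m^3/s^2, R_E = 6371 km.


r = 8.070778e+06 m
T = 2*pi*sqrt(r^3/mu) = 7215.7973 s = 120.2633 min
revs/day = 1440 / 120.2633 = 11.9737
Rounded: 12 revolutions per day

12 revolutions per day


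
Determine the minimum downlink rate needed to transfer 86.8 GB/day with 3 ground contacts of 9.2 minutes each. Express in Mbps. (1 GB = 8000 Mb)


total contact time = 3 * 9.2 * 60 = 1656.0000 s
data = 86.8 GB = 694400.0000 Mb
rate = 694400.0000 / 1656.0000 = 419.3237 Mbps

419.3237 Mbps


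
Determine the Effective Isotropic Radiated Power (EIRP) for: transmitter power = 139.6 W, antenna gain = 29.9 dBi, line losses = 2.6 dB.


Pt = 139.6 W = 21.4489 dBW
EIRP = Pt_dBW + Gt - losses = 21.4489 + 29.9 - 2.6 = 48.7489 dBW

48.7489 dBW


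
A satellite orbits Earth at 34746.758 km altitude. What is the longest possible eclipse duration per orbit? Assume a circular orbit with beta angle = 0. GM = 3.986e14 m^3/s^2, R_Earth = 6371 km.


r = 41117.7580 km
T = 1382.9425 min
Eclipse fraction = arcsin(R_E/r)/pi = arcsin(6371.0000/41117.7580)/pi
= arcsin(0.1549452)/pi = 0.04952011
Eclipse duration = 0.04952011 * 1382.9425 = 68.4835 min

68.4835 minutes


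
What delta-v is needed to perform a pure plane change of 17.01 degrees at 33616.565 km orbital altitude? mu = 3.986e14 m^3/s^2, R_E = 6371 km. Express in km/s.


r = 39987.5650 km = 3.9987565e+07 m
V = sqrt(mu/r) = 3157.2296 m/s
di = 17.01 deg = 0.2968805 rad
dV = 2*V*sin(di/2) = 2*3157.2296*sin(0.1484403)
dV = 933.8815 m/s = 0.9338815 km/s

0.9339 km/s


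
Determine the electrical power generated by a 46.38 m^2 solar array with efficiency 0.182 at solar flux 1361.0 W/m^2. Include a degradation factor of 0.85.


P = area * eta * S * degradation
P = 46.38 * 0.182 * 1361.0 * 0.85
P = 9765.1559 W

9765.1559 W


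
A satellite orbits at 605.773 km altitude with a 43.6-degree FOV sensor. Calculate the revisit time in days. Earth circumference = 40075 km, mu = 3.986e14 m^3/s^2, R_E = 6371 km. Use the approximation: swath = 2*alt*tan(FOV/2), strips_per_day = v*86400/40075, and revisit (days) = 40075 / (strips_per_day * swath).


swath = 2*605.773*tan(0.3804818) = 484.5838 km
v = sqrt(mu/r) = 7558.5998 m/s = 7.5586 km/s
strips/day = v*86400/40075 = 7.5586*86400/40075 = 16.2960
coverage/day = strips * swath = 16.2960 * 484.5838 = 7896.7880 km
revisit = 40075 / 7896.7880 = 5.0748 days

5.0748 days


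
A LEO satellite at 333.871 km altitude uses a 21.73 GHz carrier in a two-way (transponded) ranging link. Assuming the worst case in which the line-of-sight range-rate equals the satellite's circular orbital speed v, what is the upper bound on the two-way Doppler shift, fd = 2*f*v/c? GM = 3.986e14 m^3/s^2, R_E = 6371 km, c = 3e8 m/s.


r = 6.704871e+06 m
v = sqrt(mu/r) = 7710.3383 m/s (worst-case radial velocity)
f = 21.73 GHz = 2.173e+10 Hz
fd = 2*f*v/c = 2*2.173e+10*7710.3383/3.0e+08
fd = 1.116971e+06 Hz

1.1170e+06 Hz


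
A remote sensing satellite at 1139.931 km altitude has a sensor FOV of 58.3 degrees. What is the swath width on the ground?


FOV = 58.3 deg = 1.0175 rad
swath = 2 * alt * tan(FOV/2) = 2 * 1139.931 * tan(0.5087635)
swath = 2 * 1139.931 * 0.5577364
swath = 1271.5621 km

1271.5621 km


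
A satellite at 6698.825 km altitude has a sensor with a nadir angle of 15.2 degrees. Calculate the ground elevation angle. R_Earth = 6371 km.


r = R_E + alt = 13069.8250 km
Law of sines in the satellite / Earth-center / ground-point triangle:
  sin(nadir)/R_E = sin(90 + el)/r  =>  cos(el) = (r/R_E)*sin(nadir)
cos(el) = (13069.8250 / 6371.0000) * sin(15.2 deg) = 0.5378695
el = arccos(0.5378695) = 57.4613 deg
(Earth-central angle = 90 - nadir - el = 17.3387 deg)

57.4613 degrees


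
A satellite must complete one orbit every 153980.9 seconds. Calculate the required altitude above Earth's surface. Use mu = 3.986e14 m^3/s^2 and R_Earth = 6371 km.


T = 153980.9 s
r = (mu*T^2/(4*pi^2))^(1/3) = (3.986e14 * 153980.9^2 / (4*pi^2))^(1/3)
r = 6.2092206e+07 m = 62092.2058 km
alt = r - R_E = 62092.2058 - 6371 = 55721.2058 km

55721.2058 km


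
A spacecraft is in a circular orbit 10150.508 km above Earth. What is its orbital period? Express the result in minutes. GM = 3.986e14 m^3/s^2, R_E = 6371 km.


r = 16521.5080 km = 1.6521508e+07 m
T = 2*pi*sqrt(r^3/mu) = 2*pi*sqrt(4.5097146e+21 / 3.986e14)
T = 21134.1969 s = 352.2366 min

352.2366 minutes


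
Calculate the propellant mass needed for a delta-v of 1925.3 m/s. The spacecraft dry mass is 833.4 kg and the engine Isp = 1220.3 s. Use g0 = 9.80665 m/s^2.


ve = Isp * g0 = 1220.3 * 9.80665 = 11967.054995 m/s
mass ratio = exp(dv/ve) = exp(1925.3/11967.054995) = 1.17454796
m_prop = m_dry * (mr - 1) = 833.4 * (1.17454796 - 1)
m_prop = 145.4683 kg

145.4683 kg


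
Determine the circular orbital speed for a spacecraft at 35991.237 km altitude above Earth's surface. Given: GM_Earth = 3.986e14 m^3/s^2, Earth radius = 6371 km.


r = R_E + alt = 6371.0 + 35991.237 = 42362.2370 km = 4.2362237e+07 m
v = sqrt(mu/r) = sqrt(3.986e14 / 4.2362237e+07) = 3067.4621 m/s = 3.0675 km/s

3.0675 km/s


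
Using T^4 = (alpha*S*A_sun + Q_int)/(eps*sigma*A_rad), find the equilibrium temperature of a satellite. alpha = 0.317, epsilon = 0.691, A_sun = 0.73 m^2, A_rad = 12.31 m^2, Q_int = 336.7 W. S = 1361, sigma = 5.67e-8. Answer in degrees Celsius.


Numerator = alpha*S*A_sun + Q_int = 0.317*1361*0.73 + 336.7 = 651.6490 W
Denominator = eps*sigma*A_rad = 0.691*5.67e-8*12.31 = 4.8230211e-07 W/K^4
T^4 = 1.351122e+09 K^4
T = 191.7227 K = -81.4273 C

-81.4273 degrees Celsius


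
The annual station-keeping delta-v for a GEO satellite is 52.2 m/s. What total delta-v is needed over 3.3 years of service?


dV = rate * years = 52.2 * 3.3
dV = 172.2600 m/s

172.2600 m/s


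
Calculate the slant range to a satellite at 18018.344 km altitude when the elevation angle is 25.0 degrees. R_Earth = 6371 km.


h = 18018.344 km, el = 25.0 deg
d = -R_E*sin(el) + sqrt((R_E*sin(el))^2 + 2*R_E*h + h^2)
d = -6371.0000*sin(0.4363323) + sqrt((6371.0000*0.4226183)^2 + 2*6371.0000*18018.344 + 18018.344^2)
d = 21003.4907 km

21003.4907 km


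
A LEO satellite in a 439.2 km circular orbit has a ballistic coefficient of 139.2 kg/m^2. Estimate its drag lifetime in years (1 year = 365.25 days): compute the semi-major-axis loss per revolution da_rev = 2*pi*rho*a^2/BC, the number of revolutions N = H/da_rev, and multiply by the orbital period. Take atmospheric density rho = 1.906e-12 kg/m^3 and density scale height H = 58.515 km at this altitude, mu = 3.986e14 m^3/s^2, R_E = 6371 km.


a = R_E + alt = 6810.2000 km = 6.8102e+06 m
da_rev = 2*pi*rho*a^2/BC = 2*pi*1.906e-12*(6.8102e+06)^2/139.2 = 3.990095 m per revolution
N = H/da_rev = 58515.0000 m / 3.990095 m = 14665.0635 revolutions
P = 2*pi*sqrt(a^3/mu) = 5593.0799 s
lifetime = N*P = 14665.0635 * 5593.0799 = 8.2022871e+07 s = 949.3388 days
years = 949.3388 / 365.25 = 2.5991 years

2.5991 years


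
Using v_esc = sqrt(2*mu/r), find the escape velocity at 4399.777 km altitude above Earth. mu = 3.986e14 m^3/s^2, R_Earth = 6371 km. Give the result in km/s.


r = 6371.0 + 4399.777 = 10770.7770 km = 1.0770777e+07 m
v_esc = sqrt(2*mu/r) = sqrt(2*3.986e14 / 1.0770777e+07)
v_esc = 8603.2022 m/s = 8.6032 km/s

8.6032 km/s


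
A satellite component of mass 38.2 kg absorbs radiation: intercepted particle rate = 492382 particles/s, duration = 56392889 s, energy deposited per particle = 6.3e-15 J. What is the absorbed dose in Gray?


Total energy deposited = rate * time * E_per
  = 492382 * 56392889 * 6.3e-15 = 0.1749311 J
Dose = E_total / mass = 0.1749311 / 38.2
Dose = 0.004579349 Gy

0.0046 Gy


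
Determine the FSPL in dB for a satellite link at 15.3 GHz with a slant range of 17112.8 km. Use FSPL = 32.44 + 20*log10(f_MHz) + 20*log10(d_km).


f = 15.3 GHz = 15300.0000 MHz
d = 17112.8 km
FSPL = 32.44 + 20*log10(15300.0000) + 20*log10(17112.8)
FSPL = 32.44 + 83.6938 + 84.6664
FSPL = 200.8003 dB

200.8003 dB


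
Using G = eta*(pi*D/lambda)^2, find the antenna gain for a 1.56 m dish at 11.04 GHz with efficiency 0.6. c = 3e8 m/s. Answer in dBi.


lambda = c/f = 3e8 / 1.104e+10 = 0.02717391 m
G = eta*(pi*D/lambda)^2 = 0.6*(pi*1.56/0.02717391)^2
G = 19516.2256 (linear)
G = 10*log10(19516.2256) = 42.9040 dBi

42.9040 dBi


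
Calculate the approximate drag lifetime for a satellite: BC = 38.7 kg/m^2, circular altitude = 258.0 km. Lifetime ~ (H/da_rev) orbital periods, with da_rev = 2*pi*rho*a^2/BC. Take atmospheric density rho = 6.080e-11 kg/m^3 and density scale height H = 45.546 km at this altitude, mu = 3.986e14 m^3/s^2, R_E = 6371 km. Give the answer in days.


a = R_E + alt = 6629.0000 km = 6.629e+06 m
da_rev = 2*pi*rho*a^2/BC = 2*pi*6.080e-11*(6.629e+06)^2/38.7 = 433.778997 m per revolution
N = H/da_rev = 45546.0000 m / 433.778997 m = 104.9982 revolutions
P = 2*pi*sqrt(a^3/mu) = 5371.3475 s
lifetime = N*P = 104.9982 * 5371.3475 = 563981.6462 s = 6.5276 days

6.5276 days


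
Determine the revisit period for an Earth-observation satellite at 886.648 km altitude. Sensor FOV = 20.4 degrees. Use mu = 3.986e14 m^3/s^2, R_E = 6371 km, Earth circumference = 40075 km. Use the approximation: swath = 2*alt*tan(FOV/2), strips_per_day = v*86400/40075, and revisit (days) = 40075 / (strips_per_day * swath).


swath = 2*886.648*tan(0.1780236) = 319.0663 km
v = sqrt(mu/r) = 7410.8956 m/s = 7.4109 km/s
strips/day = v*86400/40075 = 7.4109*86400/40075 = 15.9776
coverage/day = strips * swath = 15.9776 * 319.0663 = 5097.9064 km
revisit = 40075 / 5097.9064 = 7.8611 days

7.8611 days


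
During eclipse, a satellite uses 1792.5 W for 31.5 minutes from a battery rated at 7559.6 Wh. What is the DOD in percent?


E_used = P * t / 60 = 1792.5 * 31.5 / 60 = 941.0625 Wh
DOD = E_used / E_total * 100 = 941.0625 / 7559.6 * 100
DOD = 12.4486 %

12.4486 %


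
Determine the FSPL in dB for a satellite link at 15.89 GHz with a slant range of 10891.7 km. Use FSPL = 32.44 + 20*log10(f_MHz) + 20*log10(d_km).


f = 15.89 GHz = 15890.0000 MHz
d = 10891.7 km
FSPL = 32.44 + 20*log10(15890.0000) + 20*log10(10891.7)
FSPL = 32.44 + 84.0225 + 80.7419
FSPL = 197.2044 dB

197.2044 dB


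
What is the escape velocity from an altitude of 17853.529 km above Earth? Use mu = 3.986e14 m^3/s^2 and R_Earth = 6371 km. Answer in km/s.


r = 6371.0 + 17853.529 = 24224.5290 km = 2.4224529e+07 m
v_esc = sqrt(2*mu/r) = sqrt(2*3.986e14 / 2.4224529e+07)
v_esc = 5736.6186 m/s = 5.7366 km/s

5.7366 km/s


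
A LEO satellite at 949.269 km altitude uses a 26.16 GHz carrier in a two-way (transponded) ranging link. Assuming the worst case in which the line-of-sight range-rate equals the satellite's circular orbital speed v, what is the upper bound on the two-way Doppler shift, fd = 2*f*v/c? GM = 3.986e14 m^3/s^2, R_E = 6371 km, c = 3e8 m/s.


r = 7.320269e+06 m
v = sqrt(mu/r) = 7379.1294 m/s (worst-case radial velocity)
f = 26.16 GHz = 2.616e+10 Hz
fd = 2*f*v/c = 2*2.616e+10*7379.1294/3.0e+08
fd = 1.2869202e+06 Hz

1.2869e+06 Hz


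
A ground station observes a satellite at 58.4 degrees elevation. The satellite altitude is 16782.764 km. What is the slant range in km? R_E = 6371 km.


h = 16782.764 km, el = 58.4 deg
d = -R_E*sin(el) + sqrt((R_E*sin(el))^2 + 2*R_E*h + h^2)
d = -6371.0000*sin(1.0193) + sqrt((6371.0000*0.8517269)^2 + 2*6371.0000*16782.764 + 16782.764^2)
d = 17485.4884 km

17485.4884 km


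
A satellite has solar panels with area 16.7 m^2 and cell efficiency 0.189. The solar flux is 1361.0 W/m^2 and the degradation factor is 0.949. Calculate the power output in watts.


P = area * eta * S * degradation
P = 16.7 * 0.189 * 1361.0 * 0.949
P = 4076.6424 W

4076.6424 W


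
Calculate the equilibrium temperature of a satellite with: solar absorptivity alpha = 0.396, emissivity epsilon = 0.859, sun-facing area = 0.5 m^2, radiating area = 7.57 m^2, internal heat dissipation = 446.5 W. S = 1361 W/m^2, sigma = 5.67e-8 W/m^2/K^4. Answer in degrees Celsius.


Numerator = alpha*S*A_sun + Q_int = 0.396*1361*0.5 + 446.5 = 715.9780 W
Denominator = eps*sigma*A_rad = 0.859*5.67e-8*7.57 = 3.6869912e-07 W/K^4
T^4 = 1.9419032e+09 K^4
T = 209.9215 K = -63.2285 C

-63.2285 degrees Celsius


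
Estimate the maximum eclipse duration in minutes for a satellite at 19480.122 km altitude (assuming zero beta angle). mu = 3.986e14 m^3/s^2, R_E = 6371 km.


r = 25851.1220 km
T = 689.4124 min
Eclipse fraction = arcsin(R_E/r)/pi = arcsin(6371.0000/25851.1220)/pi
= arcsin(0.2464497)/pi = 0.079264
Eclipse duration = 0.079264 * 689.4124 = 54.6456 min

54.6456 minutes


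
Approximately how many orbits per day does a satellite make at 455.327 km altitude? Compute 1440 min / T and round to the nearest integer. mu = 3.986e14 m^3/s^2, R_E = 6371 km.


r = 6.826327e+06 m
T = 2*pi*sqrt(r^3/mu) = 5612.9588 s = 93.5493 min
revs/day = 1440 / 93.5493 = 15.3930
Rounded: 15 revolutions per day

15 revolutions per day


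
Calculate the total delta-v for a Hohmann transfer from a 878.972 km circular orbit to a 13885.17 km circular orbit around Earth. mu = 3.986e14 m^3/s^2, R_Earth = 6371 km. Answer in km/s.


r1 = 7249.9720 km = 7.249972e+06 m
r2 = 20256.1700 km = 2.025617e+07 m
dv1 = sqrt(mu/r1)*(sqrt(2*r2/(r1+r2)) - 1) = 1583.8725 m/s
dv2 = sqrt(mu/r2)*(1 - sqrt(2*r1/(r1+r2))) = 1215.2246 m/s
total dv = |dv1| + |dv2| = 1583.8725 + 1215.2246 = 2799.0971 m/s = 2.7991 km/s

2.7991 km/s


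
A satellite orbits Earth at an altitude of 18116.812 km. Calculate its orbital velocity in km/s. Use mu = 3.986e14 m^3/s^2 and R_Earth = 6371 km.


r = R_E + alt = 6371.0 + 18116.812 = 24487.8120 km = 2.4487812e+07 m
v = sqrt(mu/r) = sqrt(3.986e14 / 2.4487812e+07) = 4034.5366 m/s = 4.0345 km/s

4.0345 km/s


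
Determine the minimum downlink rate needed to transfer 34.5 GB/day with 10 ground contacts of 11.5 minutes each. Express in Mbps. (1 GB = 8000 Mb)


total contact time = 10 * 11.5 * 60 = 6900.0000 s
data = 34.5 GB = 276000.0000 Mb
rate = 276000.0000 / 6900.0000 = 40.0000 Mbps

40.0000 Mbps


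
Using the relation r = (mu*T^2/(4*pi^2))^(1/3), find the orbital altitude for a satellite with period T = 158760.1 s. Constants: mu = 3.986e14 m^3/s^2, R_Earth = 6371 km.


T = 158760.1 s
r = (mu*T^2/(4*pi^2))^(1/3) = (3.986e14 * 158760.1^2 / (4*pi^2))^(1/3)
r = 6.3370446e+07 m = 63370.4457 km
alt = r - R_E = 63370.4457 - 6371 = 56999.4457 km

56999.4457 km


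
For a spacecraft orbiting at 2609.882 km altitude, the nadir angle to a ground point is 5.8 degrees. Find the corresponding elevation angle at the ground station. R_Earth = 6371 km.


r = R_E + alt = 8980.8820 km
Law of sines in the satellite / Earth-center / ground-point triangle:
  sin(nadir)/R_E = sin(90 + el)/r  =>  cos(el) = (r/R_E)*sin(nadir)
cos(el) = (8980.8820 / 6371.0000) * sin(5.8 deg) = 0.142454
el = arccos(0.142454) = 81.8101 deg
(Earth-central angle = 90 - nadir - el = 2.3899 deg)

81.8101 degrees


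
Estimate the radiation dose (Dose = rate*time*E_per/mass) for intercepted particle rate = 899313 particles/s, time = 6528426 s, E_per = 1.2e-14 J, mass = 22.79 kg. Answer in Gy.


Total energy deposited = rate * time * E_per
  = 899313 * 6528426 * 1.2e-14 = 0.07045318 J
Dose = E_total / mass = 0.07045318 / 22.79
Dose = 0.003091408 Gy

0.0031 Gy


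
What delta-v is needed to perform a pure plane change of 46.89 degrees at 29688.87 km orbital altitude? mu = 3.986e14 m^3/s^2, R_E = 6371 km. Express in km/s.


r = 36059.8700 km = 3.605987e+07 m
V = sqrt(mu/r) = 3324.7314 m/s
di = 46.89 deg = 0.8183849 rad
dV = 2*V*sin(di/2) = 2*3324.7314*sin(0.4091924)
dV = 2645.6123 m/s = 2.6456 km/s

2.6456 km/s


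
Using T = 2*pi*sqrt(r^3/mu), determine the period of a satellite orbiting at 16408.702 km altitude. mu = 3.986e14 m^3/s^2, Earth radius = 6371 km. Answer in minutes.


r = 22779.7020 km = 2.2779702e+07 m
T = 2*pi*sqrt(r^3/mu) = 2*pi*sqrt(1.1820725e+22 / 3.986e14)
T = 34216.3184 s = 570.2720 min

570.2720 minutes


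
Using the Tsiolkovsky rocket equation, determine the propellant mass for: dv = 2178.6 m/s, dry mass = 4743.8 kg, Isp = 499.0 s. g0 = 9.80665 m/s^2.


ve = Isp * g0 = 499.0 * 9.80665 = 4893.518350 m/s
mass ratio = exp(dv/ve) = exp(2178.6/4893.518350) = 1.56080412
m_prop = m_dry * (mr - 1) = 4743.8 * (1.56080412 - 1)
m_prop = 2660.3426 kg

2660.3426 kg


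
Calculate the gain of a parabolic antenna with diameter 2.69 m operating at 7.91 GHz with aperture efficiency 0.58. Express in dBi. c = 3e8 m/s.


lambda = c/f = 3e8 / 7.91e+09 = 0.03792668 m
G = eta*(pi*D/lambda)^2 = 0.58*(pi*2.69/0.03792668)^2
G = 28796.7023 (linear)
G = 10*log10(28796.7023) = 44.5934 dBi

44.5934 dBi


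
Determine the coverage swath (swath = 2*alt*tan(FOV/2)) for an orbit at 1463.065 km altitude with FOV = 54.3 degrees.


FOV = 54.3 deg = 0.9477138 rad
swath = 2 * alt * tan(FOV/2) = 2 * 1463.065 * tan(0.4738569)
swath = 2 * 1463.065 * 0.5128275
swath = 1500.6000 km

1500.6000 km


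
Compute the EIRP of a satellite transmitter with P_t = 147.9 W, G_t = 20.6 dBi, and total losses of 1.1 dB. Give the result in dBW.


Pt = 147.9 W = 21.6997 dBW
EIRP = Pt_dBW + Gt - losses = 21.6997 + 20.6 - 1.1 = 41.1997 dBW

41.1997 dBW


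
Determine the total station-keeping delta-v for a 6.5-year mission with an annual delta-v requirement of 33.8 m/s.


dV = rate * years = 33.8 * 6.5
dV = 219.7000 m/s

219.7000 m/s


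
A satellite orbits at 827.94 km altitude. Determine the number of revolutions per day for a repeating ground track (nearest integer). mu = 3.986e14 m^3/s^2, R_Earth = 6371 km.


r = 7.19894e+06 m
T = 2*pi*sqrt(r^3/mu) = 6078.7468 s = 101.3124 min
revs/day = 1440 / 101.3124 = 14.2135
Rounded: 14 revolutions per day

14 revolutions per day


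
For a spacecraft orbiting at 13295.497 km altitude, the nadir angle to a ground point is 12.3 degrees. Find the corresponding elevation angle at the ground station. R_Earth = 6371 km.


r = R_E + alt = 19666.4970 km
Law of sines in the satellite / Earth-center / ground-point triangle:
  sin(nadir)/R_E = sin(90 + el)/r  =>  cos(el) = (r/R_E)*sin(nadir)
cos(el) = (19666.4970 / 6371.0000) * sin(12.3 deg) = 0.6575987
el = arccos(0.6575987) = 48.8830 deg
(Earth-central angle = 90 - nadir - el = 28.8170 deg)

48.8830 degrees


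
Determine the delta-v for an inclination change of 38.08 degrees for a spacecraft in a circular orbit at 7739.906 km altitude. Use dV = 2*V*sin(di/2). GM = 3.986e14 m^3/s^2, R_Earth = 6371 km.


r = 14110.9060 km = 1.4110906e+07 m
V = sqrt(mu/r) = 5314.8523 m/s
di = 38.08 deg = 0.6646214 rad
dV = 2*V*sin(di/2) = 2*5314.8523*sin(0.3323107)
dV = 3467.7091 m/s = 3.4677 km/s

3.4677 km/s


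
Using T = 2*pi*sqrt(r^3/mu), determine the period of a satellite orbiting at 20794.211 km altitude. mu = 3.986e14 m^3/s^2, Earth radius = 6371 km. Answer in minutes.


r = 27165.2110 km = 2.7165211e+07 m
T = 2*pi*sqrt(r^3/mu) = 2*pi*sqrt(2.0046532e+22 / 3.986e14)
T = 44558.5290 s = 742.6422 min

742.6422 minutes


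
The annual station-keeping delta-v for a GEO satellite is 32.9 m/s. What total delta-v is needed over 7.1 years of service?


dV = rate * years = 32.9 * 7.1
dV = 233.5900 m/s

233.5900 m/s


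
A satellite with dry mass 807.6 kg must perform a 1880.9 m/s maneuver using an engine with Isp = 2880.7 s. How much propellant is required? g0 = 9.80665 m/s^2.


ve = Isp * g0 = 2880.7 * 9.80665 = 28250.016655 m/s
mass ratio = exp(dv/ve) = exp(1880.9/28250.016655) = 1.06884699
m_prop = m_dry * (mr - 1) = 807.6 * (1.06884699 - 1)
m_prop = 55.6008 kg

55.6008 kg
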